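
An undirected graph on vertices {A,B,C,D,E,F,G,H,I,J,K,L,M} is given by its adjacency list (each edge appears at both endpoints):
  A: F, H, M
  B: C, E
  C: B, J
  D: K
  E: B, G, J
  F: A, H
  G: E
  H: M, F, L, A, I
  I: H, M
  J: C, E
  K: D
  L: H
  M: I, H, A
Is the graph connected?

Component: {D, K}
Component: {B, C, E, G, J}
Component: {A, F, H, I, L, M}
No edge joins these 3 groups, so the graph is disconnected.

No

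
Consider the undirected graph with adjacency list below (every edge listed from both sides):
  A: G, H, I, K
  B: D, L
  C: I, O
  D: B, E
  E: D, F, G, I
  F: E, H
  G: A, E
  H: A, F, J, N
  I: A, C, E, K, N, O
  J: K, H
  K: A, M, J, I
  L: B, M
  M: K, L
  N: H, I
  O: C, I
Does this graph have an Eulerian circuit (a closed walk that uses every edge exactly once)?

Degrees: A:4, B:2, C:2, D:2, E:4, F:2, G:2, H:4, I:6, J:2, K:4, L:2, M:2, N:2, O:2
All degrees are even and the non-isolated vertices are connected — an Eulerian circuit exists.

Yes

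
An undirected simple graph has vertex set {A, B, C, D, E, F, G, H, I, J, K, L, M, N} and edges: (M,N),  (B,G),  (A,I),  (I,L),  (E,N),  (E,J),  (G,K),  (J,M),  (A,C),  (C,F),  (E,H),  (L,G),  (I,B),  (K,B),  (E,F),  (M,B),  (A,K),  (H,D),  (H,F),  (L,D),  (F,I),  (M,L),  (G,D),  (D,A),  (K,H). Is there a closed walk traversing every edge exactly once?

Degrees: A:4, B:4, C:2, D:4, E:4, F:4, G:4, H:4, I:4, J:2, K:4, L:4, M:4, N:2
All degrees are even and the non-isolated vertices are connected — an Eulerian circuit exists.

Yes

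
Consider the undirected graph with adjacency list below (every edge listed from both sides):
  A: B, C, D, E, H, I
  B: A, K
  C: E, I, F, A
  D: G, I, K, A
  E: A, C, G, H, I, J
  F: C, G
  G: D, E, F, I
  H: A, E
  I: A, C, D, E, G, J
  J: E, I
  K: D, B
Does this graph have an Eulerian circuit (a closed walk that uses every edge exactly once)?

Degrees: A:6, B:2, C:4, D:4, E:6, F:2, G:4, H:2, I:6, J:2, K:2
Every vertex has even degree and the edges form a single connected piece, so an Eulerian circuit exists.

Yes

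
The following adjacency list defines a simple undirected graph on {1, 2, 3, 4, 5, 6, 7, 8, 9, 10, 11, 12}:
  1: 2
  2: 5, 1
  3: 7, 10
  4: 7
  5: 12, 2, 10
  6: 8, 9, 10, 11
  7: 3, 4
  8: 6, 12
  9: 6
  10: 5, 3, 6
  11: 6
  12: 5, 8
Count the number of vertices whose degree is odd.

6

Degrees: 1:1, 2:2, 3:2, 4:1, 5:3, 6:4, 7:2, 8:2, 9:1, 10:3, 11:1, 12:2
Odd-degree vertices: 1, 4, 5, 9, 10, 11.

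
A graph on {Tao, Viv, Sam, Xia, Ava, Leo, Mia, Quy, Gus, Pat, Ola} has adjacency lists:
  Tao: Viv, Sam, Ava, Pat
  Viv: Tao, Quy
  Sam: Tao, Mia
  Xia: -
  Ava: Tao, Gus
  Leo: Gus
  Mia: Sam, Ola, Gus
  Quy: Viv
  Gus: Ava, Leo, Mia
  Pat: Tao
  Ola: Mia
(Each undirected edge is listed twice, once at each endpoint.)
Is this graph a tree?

No

The graph has 11 vertices and 10 edges.
It is not connected, so it is not a tree.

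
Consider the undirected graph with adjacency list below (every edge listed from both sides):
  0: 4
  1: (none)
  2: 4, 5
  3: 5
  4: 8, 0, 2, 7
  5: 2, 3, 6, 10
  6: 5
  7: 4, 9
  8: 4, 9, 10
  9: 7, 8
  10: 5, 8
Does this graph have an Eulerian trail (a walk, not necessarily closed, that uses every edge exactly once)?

Degrees: 0:1, 1:0, 2:2, 3:1, 4:4, 5:4, 6:1, 7:2, 8:3, 9:2, 10:2
Odd-degree vertices: 0, 3, 6, 8 (4 total).
With 4 odd-degree vertices (more than two), no single trail can use every edge.

No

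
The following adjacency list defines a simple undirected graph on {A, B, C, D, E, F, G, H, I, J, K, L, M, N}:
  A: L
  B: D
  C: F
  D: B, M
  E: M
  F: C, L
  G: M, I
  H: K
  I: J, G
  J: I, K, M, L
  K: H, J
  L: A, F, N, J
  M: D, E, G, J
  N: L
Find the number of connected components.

1

Component: {A, B, C, D, E, F, G, H, I, J, K, L, M, N}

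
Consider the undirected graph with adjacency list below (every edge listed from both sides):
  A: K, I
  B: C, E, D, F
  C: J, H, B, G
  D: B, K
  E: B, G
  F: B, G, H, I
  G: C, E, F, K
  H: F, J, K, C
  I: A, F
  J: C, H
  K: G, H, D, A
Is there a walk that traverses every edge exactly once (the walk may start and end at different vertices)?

Yes

Degrees: A:2, B:4, C:4, D:2, E:2, F:4, G:4, H:4, I:2, J:2, K:4
Odd-degree vertices: none (0 total).
The non-isolated vertices are connected and exactly 0 have odd degree, so an Eulerian trail exists.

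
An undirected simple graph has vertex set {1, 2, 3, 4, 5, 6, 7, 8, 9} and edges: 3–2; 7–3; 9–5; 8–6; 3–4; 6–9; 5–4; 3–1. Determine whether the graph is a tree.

The graph has 9 vertices and 8 edges.
It is connected with exactly 8 edges, hence acyclic — it is a tree.

Yes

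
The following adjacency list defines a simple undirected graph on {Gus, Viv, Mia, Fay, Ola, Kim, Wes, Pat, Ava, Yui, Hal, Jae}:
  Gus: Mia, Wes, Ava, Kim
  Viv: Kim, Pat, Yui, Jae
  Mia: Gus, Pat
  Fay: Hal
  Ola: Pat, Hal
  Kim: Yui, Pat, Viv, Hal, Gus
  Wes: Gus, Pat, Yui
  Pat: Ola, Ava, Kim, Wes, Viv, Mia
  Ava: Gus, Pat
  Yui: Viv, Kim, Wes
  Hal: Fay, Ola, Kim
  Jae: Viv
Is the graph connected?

Yes

Starting from Gus and exploring outward reaches every vertex (Gus, Mia, Ava, Kim, Wes, Pat, Hal, Yui, Viv, Ola, Fay, Jae); the graph is connected.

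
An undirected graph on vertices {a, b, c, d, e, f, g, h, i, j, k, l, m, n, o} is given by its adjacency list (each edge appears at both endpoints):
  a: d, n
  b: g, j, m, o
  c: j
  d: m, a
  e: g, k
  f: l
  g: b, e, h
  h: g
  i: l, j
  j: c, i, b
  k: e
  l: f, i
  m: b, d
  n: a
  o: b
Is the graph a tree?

Yes

|V| = 15, |E| = 14.
It is connected with exactly 14 edges, hence acyclic — it is a tree.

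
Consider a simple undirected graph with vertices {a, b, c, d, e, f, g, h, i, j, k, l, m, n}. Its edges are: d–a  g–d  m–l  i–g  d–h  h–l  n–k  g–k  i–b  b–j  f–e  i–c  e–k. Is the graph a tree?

Yes

|V| = 14, |E| = 13.
It is connected with exactly 13 edges, hence acyclic — it is a tree.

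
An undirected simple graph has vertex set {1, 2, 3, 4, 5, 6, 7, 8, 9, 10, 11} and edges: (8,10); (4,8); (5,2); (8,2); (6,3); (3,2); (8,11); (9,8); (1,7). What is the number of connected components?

2

Component: {1, 7}
Component: {2, 3, 4, 5, 6, 8, 9, 10, 11}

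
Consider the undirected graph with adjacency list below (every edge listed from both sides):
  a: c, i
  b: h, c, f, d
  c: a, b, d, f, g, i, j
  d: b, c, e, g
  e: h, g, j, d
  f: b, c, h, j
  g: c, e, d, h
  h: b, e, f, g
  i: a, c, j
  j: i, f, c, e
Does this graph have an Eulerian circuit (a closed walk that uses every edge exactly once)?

No

Degrees: a:2, b:4, c:7, d:4, e:4, f:4, g:4, h:4, i:3, j:4
Vertices with odd degree: c, i. An Eulerian circuit requires all degrees even.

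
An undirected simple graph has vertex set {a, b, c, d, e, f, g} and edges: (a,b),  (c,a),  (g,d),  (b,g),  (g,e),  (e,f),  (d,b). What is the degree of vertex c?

Neighbors of c: a.

1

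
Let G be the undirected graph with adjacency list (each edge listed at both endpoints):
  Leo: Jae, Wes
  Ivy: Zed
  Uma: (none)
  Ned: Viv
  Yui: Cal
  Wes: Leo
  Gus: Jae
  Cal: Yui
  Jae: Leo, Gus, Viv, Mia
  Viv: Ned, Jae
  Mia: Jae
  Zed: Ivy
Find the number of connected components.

Component: {Uma}
Component: {Ivy, Zed}
Component: {Yui, Cal}
Component: {Leo, Ned, Wes, Gus, Jae, Viv, Mia}

4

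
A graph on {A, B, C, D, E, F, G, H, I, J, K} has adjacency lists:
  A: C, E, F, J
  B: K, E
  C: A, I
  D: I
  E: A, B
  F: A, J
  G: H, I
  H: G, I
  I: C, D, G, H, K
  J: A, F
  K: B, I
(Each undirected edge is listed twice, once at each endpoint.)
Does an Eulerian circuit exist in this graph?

Degrees: A:4, B:2, C:2, D:1, E:2, F:2, G:2, H:2, I:5, J:2, K:2
Vertices with odd degree: D, I. An Eulerian circuit requires all degrees even.

No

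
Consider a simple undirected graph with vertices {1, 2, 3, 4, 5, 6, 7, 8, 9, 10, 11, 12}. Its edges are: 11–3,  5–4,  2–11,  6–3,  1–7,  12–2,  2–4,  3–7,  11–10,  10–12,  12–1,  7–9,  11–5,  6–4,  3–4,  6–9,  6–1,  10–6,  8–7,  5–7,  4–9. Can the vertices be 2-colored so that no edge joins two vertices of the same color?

The cycle 4-6-3-4 has length 3, which is odd, so the graph is not bipartite.

No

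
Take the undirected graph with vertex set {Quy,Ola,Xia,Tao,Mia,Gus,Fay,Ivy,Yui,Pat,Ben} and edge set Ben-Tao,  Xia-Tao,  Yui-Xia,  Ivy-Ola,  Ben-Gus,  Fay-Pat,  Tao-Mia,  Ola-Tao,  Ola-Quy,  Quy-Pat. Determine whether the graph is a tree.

Yes

The graph has 11 vertices and 10 edges.
Connected and |E| = |V| - 1, which characterizes a tree.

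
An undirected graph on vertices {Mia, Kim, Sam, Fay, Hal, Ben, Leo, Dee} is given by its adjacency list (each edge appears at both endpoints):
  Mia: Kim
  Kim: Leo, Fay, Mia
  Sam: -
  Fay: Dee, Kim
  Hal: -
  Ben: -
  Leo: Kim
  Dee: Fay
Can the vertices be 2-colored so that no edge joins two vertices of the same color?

Yes

Partition the vertices as {Kim, Sam, Hal, Ben, Dee} vs {Mia, Fay, Leo}. Each listed edge has one endpoint in each part, so the graph is bipartite.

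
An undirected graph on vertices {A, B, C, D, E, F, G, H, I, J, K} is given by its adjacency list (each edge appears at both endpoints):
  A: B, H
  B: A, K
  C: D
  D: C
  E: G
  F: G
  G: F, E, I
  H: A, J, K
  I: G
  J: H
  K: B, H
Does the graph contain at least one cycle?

Yes

The graph has 11 vertices, 9 edges, and 3 connected components.
Since 9 > 11 - 3, a cycle must exist; for instance A-H-K-B-A.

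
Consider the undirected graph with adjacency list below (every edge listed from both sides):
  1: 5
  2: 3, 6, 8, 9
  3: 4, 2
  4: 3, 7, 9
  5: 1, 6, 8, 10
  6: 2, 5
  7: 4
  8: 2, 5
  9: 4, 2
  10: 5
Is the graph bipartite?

Partition the vertices as {2, 4, 5} vs {1, 3, 6, 7, 8, 9, 10}. Each listed edge has one endpoint in each part, so the graph is bipartite.

Yes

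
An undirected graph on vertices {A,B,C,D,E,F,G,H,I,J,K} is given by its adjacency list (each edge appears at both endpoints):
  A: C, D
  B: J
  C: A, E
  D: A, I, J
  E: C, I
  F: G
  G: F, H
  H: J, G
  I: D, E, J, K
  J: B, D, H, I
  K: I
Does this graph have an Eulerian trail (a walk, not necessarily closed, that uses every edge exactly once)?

No

Degrees: A:2, B:1, C:2, D:3, E:2, F:1, G:2, H:2, I:4, J:4, K:1
Odd-degree vertices: B, D, F, K (4 total).
With 4 odd-degree vertices (more than two), no single trail can use every edge.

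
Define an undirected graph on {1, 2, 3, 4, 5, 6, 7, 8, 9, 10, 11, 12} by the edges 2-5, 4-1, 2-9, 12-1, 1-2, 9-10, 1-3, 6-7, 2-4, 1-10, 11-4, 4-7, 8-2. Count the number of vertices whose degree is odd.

Degrees: 1:5, 2:5, 3:1, 4:4, 5:1, 6:1, 7:2, 8:1, 9:2, 10:2, 11:1, 12:1
Odd-degree vertices: 1, 2, 3, 5, 6, 8, 11, 12.

8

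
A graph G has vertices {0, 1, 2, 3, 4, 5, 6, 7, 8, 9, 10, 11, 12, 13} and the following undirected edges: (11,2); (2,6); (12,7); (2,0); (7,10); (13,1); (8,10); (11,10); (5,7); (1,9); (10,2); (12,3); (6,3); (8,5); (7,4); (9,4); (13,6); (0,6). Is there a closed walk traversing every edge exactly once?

Degrees: 0:2, 1:2, 2:4, 3:2, 4:2, 5:2, 6:4, 7:4, 8:2, 9:2, 10:4, 11:2, 12:2, 13:2
Every vertex has even degree and the edges form a single connected piece, so an Eulerian circuit exists.

Yes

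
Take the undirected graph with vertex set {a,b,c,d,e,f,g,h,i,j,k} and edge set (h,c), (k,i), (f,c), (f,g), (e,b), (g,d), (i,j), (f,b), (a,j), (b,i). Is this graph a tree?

Yes

|V| = 11, |E| = 10.
Connected and |E| = |V| - 1, which characterizes a tree.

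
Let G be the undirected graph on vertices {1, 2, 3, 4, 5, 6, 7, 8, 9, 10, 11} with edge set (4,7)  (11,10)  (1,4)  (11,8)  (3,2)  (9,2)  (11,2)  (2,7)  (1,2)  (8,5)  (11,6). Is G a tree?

The graph has 11 vertices and 11 edges.
A tree on 11 vertices has exactly 10 edges; this graph has 11, so it contains a cycle and is not a tree.

No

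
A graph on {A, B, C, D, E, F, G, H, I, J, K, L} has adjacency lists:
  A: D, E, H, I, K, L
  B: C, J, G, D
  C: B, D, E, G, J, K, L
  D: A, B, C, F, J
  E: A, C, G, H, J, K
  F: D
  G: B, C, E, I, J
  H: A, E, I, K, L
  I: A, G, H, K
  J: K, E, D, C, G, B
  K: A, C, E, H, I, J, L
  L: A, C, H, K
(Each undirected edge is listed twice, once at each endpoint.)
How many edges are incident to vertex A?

6

Neighbors of A: D, E, H, I, K, L.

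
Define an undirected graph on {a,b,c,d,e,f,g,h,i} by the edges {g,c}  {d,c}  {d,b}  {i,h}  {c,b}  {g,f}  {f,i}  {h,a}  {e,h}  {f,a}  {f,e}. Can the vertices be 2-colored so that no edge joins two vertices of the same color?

The cycle b-d-c-b has length 3, which is odd, so the graph is not bipartite.

No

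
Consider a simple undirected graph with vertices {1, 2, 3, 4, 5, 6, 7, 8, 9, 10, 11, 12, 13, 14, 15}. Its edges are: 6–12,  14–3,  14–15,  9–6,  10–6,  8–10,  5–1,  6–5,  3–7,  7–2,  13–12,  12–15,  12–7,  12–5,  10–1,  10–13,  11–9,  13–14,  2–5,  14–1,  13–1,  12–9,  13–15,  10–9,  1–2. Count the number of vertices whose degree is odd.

Degrees: 1:5, 2:3, 3:2, 4:0, 5:4, 6:4, 7:3, 8:1, 9:4, 10:5, 11:1, 12:6, 13:5, 14:4, 15:3
Odd-degree vertices: 1, 2, 7, 8, 10, 11, 13, 15.

8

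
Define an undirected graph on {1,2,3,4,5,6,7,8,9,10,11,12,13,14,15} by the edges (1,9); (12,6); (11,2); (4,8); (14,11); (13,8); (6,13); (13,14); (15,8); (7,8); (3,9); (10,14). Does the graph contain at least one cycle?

The graph has 15 vertices, 12 edges, and 3 connected components.
Since 12 = 15 - 3, the graph is a forest and contains no cycle.

No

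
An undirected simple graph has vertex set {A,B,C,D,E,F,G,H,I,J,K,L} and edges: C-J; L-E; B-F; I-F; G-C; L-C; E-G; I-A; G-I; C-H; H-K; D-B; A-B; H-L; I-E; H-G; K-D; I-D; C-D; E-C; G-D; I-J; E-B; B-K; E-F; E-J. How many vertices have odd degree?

Degrees: A:2, B:5, C:6, D:5, E:7, F:3, G:5, H:4, I:6, J:3, K:3, L:3
Odd-degree vertices: B, D, E, F, G, J, K, L.

8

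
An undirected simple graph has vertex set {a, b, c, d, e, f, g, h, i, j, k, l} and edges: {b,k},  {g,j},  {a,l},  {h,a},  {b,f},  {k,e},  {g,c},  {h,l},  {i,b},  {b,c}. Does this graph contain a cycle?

|V| = 12, |E| = 10, number of components = 3.
Since 10 > 12 - 3, a cycle must exist; for instance a-h-l-a.

Yes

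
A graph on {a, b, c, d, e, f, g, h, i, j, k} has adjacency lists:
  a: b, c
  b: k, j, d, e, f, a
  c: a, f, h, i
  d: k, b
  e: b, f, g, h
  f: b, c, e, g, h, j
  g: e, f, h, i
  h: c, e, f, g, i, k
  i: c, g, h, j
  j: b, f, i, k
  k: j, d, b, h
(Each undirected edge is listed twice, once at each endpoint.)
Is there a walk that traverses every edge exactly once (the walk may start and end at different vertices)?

Yes

Degrees: a:2, b:6, c:4, d:2, e:4, f:6, g:4, h:6, i:4, j:4, k:4
Odd-degree vertices: none (0 total).
The non-isolated vertices are connected and exactly 0 have odd degree, so an Eulerian trail exists.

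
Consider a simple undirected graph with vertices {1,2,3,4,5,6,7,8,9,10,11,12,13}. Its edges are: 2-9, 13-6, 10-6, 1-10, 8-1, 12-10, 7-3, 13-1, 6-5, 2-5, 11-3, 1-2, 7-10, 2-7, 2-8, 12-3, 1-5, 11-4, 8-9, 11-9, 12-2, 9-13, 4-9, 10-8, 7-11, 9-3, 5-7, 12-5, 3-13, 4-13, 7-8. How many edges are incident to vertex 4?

Neighbors of 4: 9, 11, 13.

3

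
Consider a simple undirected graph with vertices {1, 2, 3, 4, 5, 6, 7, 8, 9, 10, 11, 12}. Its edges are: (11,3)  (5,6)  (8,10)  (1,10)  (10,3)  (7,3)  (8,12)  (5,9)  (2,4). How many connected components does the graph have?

Component: {2, 4}
Component: {5, 6, 9}
Component: {1, 3, 7, 8, 10, 11, 12}

3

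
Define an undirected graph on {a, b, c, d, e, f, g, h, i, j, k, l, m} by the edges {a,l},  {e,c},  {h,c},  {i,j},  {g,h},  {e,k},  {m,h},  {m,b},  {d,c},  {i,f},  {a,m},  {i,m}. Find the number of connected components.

Component: {a, b, c, d, e, f, g, h, i, j, k, l, m}

1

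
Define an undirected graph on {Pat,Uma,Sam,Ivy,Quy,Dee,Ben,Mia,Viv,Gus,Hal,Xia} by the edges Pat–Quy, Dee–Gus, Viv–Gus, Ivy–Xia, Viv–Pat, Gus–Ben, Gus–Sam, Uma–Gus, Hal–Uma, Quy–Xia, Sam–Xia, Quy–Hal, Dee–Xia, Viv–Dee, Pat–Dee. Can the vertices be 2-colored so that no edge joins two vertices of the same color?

No

The cycle Dee-Viv-Gus-Dee has length 3, which is odd, so the graph is not bipartite.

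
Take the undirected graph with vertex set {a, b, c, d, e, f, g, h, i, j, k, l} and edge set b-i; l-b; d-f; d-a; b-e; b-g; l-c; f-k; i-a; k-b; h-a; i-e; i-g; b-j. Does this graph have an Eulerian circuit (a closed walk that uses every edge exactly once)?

No

Degrees: a:3, b:6, c:1, d:2, e:2, f:2, g:2, h:1, i:4, j:1, k:2, l:2
a, c, h, j have odd degree; an Eulerian circuit needs every degree to be even, so none exists.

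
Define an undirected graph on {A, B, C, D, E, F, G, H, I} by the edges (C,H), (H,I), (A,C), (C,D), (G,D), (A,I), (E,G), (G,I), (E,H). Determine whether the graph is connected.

Component: {B}
Component: {F}
Component: {A, C, D, E, G, H, I}
There are 3 separate components, so the graph is not connected.

No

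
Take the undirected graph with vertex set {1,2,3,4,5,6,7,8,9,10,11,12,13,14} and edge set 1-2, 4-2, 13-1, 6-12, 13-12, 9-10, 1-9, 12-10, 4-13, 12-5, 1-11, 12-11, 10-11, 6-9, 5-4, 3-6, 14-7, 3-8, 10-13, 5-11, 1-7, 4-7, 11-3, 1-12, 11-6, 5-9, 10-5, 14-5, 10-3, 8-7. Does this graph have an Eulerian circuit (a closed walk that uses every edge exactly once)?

Yes

Degrees: 1:6, 2:2, 3:4, 4:4, 5:6, 6:4, 7:4, 8:2, 9:4, 10:6, 11:6, 12:6, 13:4, 14:2
All degrees are even and the non-isolated vertices are connected — an Eulerian circuit exists.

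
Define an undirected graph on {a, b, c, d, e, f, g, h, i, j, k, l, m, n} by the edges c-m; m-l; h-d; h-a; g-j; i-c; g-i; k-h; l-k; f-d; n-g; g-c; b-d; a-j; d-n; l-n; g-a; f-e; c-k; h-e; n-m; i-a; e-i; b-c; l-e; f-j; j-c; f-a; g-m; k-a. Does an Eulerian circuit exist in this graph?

Yes

Degrees: a:6, b:2, c:6, d:4, e:4, f:4, g:6, h:4, i:4, j:4, k:4, l:4, m:4, n:4
Every vertex has even degree and the edges form a single connected piece, so an Eulerian circuit exists.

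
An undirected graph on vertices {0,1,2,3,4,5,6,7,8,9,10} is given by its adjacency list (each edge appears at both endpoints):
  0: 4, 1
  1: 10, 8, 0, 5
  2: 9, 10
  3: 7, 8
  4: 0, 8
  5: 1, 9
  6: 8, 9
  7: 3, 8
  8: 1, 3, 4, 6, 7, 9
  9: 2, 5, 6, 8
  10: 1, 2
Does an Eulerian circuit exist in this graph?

Yes

Degrees: 0:2, 1:4, 2:2, 3:2, 4:2, 5:2, 6:2, 7:2, 8:6, 9:4, 10:2
Every vertex has even degree and the edges form a single connected piece, so an Eulerian circuit exists.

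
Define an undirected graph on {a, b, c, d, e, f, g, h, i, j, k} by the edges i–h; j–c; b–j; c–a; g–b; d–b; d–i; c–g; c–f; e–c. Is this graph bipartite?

A valid 2-coloring puts {b, c, i, k} on one side and {a, d, e, f, g, h, j} on the other; every edge crosses between the two sides.

Yes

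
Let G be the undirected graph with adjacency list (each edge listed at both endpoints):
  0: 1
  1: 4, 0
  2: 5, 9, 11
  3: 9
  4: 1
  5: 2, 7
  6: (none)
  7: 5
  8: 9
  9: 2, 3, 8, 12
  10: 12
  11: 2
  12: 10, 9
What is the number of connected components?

Component: {6}
Component: {0, 1, 4}
Component: {2, 3, 5, 7, 8, 9, 10, 11, 12}

3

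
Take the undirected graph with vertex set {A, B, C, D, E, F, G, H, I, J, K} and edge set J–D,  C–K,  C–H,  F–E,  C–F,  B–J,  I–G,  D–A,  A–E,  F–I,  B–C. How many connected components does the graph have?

1

Component: {A, B, C, D, E, F, G, H, I, J, K}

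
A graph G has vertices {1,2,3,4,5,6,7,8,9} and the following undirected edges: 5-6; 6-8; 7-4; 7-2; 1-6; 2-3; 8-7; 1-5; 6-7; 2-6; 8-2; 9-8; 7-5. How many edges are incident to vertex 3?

1

Neighbors of 3: 2.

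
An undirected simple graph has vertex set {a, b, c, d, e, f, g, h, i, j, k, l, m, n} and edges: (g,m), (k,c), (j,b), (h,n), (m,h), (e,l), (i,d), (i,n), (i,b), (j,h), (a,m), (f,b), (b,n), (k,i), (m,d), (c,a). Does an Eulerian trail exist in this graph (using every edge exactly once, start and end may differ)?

No

Degrees: a:2, b:4, c:2, d:2, e:1, f:1, g:1, h:3, i:4, j:2, k:2, l:1, m:4, n:3
Odd-degree vertices: e, f, g, h, l, n (6 total).
An Eulerian trail requires 0 or 2 odd-degree vertices; here there are 6.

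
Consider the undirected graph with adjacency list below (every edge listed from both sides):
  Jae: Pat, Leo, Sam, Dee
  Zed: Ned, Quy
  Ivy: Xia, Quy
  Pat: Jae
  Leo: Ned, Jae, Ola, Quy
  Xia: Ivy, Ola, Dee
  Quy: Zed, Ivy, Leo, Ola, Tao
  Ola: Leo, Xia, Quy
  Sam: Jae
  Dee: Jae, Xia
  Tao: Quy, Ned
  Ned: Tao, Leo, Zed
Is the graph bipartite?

The cycle Quy-Ola-Leo-Quy has length 3, which is odd, so the graph is not bipartite.

No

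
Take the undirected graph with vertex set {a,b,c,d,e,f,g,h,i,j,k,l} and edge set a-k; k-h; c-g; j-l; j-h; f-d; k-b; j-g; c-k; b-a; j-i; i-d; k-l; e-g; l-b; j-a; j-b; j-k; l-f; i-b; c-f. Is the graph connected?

Yes

Starting from a and exploring outward reaches every vertex (a, b, j, k, i, l, g, h, c, d, f, e); the graph is connected.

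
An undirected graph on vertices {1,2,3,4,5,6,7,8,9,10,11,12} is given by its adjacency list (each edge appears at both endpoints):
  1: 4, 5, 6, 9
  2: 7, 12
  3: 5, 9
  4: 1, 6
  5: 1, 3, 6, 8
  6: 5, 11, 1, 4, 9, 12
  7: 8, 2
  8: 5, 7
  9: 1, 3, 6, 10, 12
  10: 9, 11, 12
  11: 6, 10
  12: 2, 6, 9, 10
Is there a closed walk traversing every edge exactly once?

No

Degrees: 1:4, 2:2, 3:2, 4:2, 5:4, 6:6, 7:2, 8:2, 9:5, 10:3, 11:2, 12:4
9, 10 have odd degree; an Eulerian circuit needs every degree to be even, so none exists.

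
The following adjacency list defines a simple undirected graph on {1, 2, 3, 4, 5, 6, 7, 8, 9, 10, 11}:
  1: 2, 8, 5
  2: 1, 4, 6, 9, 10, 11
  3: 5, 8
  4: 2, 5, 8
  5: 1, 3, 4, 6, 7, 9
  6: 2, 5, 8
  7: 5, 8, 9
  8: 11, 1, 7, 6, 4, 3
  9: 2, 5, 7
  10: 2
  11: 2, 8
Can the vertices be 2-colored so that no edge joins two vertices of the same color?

7-9-5-7 is an odd cycle (length 3), and a bipartite graph can contain only even cycles.

No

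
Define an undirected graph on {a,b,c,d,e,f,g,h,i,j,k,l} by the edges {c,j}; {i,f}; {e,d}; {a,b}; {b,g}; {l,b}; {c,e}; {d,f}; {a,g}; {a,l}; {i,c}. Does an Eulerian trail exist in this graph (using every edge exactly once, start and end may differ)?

Degrees: a:3, b:3, c:3, d:2, e:2, f:2, g:2, h:0, i:2, j:1, k:0, l:2
Odd-degree vertices: a, b, c, j (4 total).
An Eulerian trail requires 0 or 2 odd-degree vertices; here there are 4.

No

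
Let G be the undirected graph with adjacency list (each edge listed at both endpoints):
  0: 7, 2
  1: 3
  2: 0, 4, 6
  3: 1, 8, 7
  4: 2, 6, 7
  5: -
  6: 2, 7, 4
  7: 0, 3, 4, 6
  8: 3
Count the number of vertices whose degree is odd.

Degrees: 0:2, 1:1, 2:3, 3:3, 4:3, 5:0, 6:3, 7:4, 8:1
Odd-degree vertices: 1, 2, 3, 4, 6, 8.

6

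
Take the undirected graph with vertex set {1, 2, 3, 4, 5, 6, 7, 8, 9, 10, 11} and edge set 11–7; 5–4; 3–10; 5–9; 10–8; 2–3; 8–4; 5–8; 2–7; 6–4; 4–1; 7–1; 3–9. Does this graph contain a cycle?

Yes

The graph has 11 vertices, 13 edges, and 1 connected component.
One cycle is 1-7-2-3-9-5-8-4-1.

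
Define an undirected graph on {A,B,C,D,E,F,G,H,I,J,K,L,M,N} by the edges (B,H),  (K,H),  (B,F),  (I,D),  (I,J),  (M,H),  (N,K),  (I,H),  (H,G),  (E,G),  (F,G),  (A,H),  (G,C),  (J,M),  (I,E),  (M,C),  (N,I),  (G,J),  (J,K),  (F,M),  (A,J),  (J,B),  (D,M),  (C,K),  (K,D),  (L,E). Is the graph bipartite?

A valid 2-coloring puts {C, D, E, F, H, J, N} on one side and {A, B, G, I, K, L, M} on the other; every edge crosses between the two sides.

Yes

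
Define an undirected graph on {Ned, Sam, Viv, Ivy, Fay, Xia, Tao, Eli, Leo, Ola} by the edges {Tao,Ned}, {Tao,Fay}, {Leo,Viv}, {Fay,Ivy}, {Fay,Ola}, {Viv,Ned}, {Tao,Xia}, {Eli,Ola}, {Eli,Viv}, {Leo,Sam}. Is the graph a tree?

No

|V| = 10, |E| = 10.
A tree on 10 vertices has exactly 9 edges; this graph has 10, so it contains a cycle and is not a tree.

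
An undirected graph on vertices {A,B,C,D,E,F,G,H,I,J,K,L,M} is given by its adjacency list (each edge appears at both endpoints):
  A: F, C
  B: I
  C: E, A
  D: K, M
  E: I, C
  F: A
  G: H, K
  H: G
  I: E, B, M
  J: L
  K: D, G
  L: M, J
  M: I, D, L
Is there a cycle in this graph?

No

The graph has 13 vertices, 12 edges, and 1 connected component.
A forest on 13 vertices with 1 component has exactly 12 edges, which matches — so no cycle.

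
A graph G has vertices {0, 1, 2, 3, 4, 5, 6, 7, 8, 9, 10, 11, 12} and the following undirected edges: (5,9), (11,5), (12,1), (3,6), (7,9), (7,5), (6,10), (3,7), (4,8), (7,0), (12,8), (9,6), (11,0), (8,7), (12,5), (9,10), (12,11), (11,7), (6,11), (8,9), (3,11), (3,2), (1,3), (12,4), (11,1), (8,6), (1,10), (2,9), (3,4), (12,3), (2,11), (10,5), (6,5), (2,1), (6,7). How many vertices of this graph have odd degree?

Degrees: 0:2, 1:5, 2:4, 3:7, 4:3, 5:6, 6:7, 7:7, 8:5, 9:6, 10:4, 11:8, 12:6
Odd-degree vertices: 1, 3, 4, 6, 7, 8.

6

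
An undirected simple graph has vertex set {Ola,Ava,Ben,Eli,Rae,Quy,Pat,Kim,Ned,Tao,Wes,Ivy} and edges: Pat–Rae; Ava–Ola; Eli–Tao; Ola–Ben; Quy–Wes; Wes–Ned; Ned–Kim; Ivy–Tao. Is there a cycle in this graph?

No

The graph has 12 vertices, 8 edges, and 4 connected components.
A forest on 12 vertices with 4 components has exactly 8 edges, which matches — so no cycle.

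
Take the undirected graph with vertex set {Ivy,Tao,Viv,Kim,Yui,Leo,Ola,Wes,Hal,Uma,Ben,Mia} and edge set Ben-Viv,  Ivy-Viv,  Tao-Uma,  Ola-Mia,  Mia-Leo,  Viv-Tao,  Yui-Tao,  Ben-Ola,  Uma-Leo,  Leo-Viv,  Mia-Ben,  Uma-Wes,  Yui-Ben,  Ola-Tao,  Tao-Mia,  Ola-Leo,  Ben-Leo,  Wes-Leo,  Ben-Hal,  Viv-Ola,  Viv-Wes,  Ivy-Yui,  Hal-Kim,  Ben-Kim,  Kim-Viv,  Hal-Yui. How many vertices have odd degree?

Degrees: Ivy:2, Tao:5, Viv:7, Kim:3, Yui:4, Leo:6, Ola:5, Wes:3, Hal:3, Uma:3, Ben:7, Mia:4
Odd-degree vertices: Tao, Viv, Kim, Ola, Wes, Hal, Uma, Ben.

8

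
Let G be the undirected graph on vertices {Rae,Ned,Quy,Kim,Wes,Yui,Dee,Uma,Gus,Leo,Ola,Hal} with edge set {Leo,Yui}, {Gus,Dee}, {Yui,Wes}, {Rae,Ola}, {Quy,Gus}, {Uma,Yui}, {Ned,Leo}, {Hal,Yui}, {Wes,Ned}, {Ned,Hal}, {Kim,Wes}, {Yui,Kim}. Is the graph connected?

Component: {Rae, Ola}
Component: {Quy, Dee, Gus}
Component: {Ned, Kim, Wes, Yui, Uma, Leo, Hal}
There are 3 separate components, so the graph is not connected.

No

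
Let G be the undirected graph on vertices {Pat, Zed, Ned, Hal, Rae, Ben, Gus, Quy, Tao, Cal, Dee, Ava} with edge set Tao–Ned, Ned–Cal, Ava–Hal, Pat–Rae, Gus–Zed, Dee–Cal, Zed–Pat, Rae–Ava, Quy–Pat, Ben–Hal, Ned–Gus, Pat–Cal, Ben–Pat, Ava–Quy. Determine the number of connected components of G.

1

Component: {Pat, Zed, Ned, Hal, Rae, Ben, Gus, Quy, Tao, Cal, Dee, Ava}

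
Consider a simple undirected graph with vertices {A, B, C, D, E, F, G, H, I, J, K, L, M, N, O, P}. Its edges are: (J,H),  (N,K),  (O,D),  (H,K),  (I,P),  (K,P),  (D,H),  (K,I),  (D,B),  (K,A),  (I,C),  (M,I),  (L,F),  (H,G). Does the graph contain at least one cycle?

|V| = 16, |E| = 14, number of components = 3.
One cycle is K-P-I-K.

Yes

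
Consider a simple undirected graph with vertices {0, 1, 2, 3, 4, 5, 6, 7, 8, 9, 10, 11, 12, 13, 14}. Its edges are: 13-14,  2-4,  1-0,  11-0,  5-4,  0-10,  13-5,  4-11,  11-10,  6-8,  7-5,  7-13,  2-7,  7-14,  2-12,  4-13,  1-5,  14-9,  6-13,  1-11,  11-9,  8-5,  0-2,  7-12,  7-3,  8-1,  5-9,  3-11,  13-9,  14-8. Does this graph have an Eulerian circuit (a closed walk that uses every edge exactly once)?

Yes

Degrees: 0:4, 1:4, 2:4, 3:2, 4:4, 5:6, 6:2, 7:6, 8:4, 9:4, 10:2, 11:6, 12:2, 13:6, 14:4
All degrees are even and the non-isolated vertices are connected — an Eulerian circuit exists.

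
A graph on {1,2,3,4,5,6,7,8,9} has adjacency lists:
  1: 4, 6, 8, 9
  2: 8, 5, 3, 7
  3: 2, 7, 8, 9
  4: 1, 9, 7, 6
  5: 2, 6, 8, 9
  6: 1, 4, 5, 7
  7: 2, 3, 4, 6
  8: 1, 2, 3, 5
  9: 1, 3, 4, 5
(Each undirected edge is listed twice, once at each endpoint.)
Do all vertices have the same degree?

Degrees: 1:4, 2:4, 3:4, 4:4, 5:4, 6:4, 7:4, 8:4, 9:4
All degrees equal 4; the graph is regular.

Yes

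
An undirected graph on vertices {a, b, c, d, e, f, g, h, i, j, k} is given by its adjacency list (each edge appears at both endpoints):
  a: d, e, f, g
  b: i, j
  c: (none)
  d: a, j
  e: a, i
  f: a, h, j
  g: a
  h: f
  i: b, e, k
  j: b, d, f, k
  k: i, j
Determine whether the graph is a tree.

No

The graph has 11 vertices and 12 edges.
It splits into 2 components, so it cannot be a tree.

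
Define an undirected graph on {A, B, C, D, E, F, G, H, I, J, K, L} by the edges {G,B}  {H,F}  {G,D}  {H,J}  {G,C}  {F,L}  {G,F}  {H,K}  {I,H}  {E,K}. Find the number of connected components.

2

Component: {A}
Component: {B, C, D, E, F, G, H, I, J, K, L}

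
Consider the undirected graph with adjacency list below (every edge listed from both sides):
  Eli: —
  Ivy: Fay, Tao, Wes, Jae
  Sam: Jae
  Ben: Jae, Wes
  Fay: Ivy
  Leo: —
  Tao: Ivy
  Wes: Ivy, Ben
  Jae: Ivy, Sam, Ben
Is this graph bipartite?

Color {Eli, Fay, Leo, Tao, Wes, Jae} black and {Ivy, Sam, Ben} white. No edge joins two same-colored vertices, so the graph is bipartite.

Yes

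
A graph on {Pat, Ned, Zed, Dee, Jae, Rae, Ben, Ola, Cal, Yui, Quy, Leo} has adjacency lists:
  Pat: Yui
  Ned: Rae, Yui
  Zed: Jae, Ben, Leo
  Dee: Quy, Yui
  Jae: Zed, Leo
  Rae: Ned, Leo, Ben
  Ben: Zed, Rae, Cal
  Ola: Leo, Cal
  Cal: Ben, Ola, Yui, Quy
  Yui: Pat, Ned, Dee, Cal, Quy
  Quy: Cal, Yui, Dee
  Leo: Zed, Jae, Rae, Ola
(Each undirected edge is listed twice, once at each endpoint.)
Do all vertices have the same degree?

Degrees: Pat:1, Ned:2, Zed:3, Dee:2, Jae:2, Rae:3, Ben:3, Ola:2, Cal:4, Yui:5, Quy:3, Leo:4
Degrees are not all equal (e.g. deg(Pat)=1 but deg(Yui)=5); not regular.

No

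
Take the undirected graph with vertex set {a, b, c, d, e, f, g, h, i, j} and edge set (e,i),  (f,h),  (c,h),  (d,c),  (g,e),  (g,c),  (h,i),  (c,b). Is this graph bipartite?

No

The cycle e-g-c-h-i-e has length 5, which is odd, so the graph is not bipartite.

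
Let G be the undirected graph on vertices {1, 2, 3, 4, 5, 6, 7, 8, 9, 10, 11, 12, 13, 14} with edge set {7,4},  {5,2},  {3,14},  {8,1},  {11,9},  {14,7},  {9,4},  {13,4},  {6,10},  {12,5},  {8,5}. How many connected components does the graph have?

Component: {6, 10}
Component: {1, 2, 5, 8, 12}
Component: {3, 4, 7, 9, 11, 13, 14}

3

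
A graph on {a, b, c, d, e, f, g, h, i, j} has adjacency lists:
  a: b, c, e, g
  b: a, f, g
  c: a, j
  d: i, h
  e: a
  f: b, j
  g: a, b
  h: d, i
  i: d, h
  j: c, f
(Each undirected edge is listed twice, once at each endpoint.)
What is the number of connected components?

2

Component: {d, h, i}
Component: {a, b, c, e, f, g, j}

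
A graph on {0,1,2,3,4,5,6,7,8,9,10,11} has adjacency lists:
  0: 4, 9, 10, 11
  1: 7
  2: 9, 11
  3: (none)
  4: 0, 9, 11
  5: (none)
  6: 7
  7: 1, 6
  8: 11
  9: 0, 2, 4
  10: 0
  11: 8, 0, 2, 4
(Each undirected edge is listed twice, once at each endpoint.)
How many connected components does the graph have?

Component: {3}
Component: {5}
Component: {1, 6, 7}
Component: {0, 2, 4, 8, 9, 10, 11}

4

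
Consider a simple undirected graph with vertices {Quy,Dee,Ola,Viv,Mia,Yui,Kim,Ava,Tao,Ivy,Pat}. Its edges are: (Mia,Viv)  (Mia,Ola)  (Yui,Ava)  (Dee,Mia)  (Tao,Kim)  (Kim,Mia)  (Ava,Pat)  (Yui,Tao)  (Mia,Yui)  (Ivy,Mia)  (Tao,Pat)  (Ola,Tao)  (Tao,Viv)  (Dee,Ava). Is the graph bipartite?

Partition the vertices as {Quy, Mia, Ava, Tao} vs {Dee, Ola, Viv, Yui, Kim, Ivy, Pat}. Each listed edge has one endpoint in each part, so the graph is bipartite.

Yes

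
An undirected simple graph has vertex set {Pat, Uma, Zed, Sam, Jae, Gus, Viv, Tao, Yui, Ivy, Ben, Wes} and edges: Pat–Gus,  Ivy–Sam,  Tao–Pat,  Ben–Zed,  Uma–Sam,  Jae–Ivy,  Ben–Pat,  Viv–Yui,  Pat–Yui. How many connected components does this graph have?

Component: {Wes}
Component: {Uma, Sam, Jae, Ivy}
Component: {Pat, Zed, Gus, Viv, Tao, Yui, Ben}

3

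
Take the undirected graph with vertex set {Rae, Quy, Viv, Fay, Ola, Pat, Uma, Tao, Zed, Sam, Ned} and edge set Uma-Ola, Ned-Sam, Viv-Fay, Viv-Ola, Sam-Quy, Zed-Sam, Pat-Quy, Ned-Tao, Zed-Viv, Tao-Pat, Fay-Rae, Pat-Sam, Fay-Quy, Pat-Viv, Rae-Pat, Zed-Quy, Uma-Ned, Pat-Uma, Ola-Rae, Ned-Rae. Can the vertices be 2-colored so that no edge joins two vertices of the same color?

Zed-Quy-Sam-Zed is an odd cycle (length 3), and a bipartite graph can contain only even cycles.

No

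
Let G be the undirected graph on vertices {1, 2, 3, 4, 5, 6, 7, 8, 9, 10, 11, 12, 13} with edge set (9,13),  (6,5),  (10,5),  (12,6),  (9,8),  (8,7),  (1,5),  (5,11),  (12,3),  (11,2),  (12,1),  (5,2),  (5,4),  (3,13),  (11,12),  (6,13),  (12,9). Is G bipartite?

No

11-2-5-11 is an odd cycle (length 3), and a bipartite graph can contain only even cycles.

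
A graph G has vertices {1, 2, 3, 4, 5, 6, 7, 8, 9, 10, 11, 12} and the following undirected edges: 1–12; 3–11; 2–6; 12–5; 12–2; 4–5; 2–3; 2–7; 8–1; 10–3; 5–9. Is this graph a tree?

The graph has 12 vertices and 11 edges.
Connected and |E| = |V| - 1, which characterizes a tree.

Yes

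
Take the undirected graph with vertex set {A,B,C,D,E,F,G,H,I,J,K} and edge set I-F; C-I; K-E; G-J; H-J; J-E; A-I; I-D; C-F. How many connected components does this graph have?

Component: {B}
Component: {A, C, D, F, I}
Component: {E, G, H, J, K}

3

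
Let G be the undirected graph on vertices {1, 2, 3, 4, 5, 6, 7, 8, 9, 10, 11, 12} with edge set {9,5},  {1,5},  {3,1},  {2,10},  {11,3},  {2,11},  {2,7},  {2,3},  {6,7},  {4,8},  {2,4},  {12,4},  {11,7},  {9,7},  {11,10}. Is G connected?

Yes

Starting from 1 and exploring outward reaches every vertex (1, 3, 5, 2, 11, 9, 4, 7, 10, 12, 8, 6); the graph is connected.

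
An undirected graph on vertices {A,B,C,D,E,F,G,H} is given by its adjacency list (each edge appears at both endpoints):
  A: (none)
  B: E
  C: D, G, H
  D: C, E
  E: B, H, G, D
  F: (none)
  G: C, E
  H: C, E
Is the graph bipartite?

Yes

Partition the vertices as {A, C, E, F} vs {B, D, G, H}. Each listed edge has one endpoint in each part, so the graph is bipartite.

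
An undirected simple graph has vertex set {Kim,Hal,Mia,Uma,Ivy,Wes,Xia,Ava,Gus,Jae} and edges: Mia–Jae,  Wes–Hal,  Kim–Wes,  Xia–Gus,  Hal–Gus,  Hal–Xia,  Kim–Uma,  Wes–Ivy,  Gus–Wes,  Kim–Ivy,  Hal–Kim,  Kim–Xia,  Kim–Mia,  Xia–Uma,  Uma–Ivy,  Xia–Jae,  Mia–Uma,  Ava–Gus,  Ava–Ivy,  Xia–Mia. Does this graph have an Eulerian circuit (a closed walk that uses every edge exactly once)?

Degrees: Kim:6, Hal:4, Mia:4, Uma:4, Ivy:4, Wes:4, Xia:6, Ava:2, Gus:4, Jae:2
Every vertex has even degree and the edges form a single connected piece, so an Eulerian circuit exists.

Yes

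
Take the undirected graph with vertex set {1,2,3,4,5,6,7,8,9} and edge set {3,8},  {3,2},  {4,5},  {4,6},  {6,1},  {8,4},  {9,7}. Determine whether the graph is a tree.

No

|V| = 9, |E| = 7.
It is not connected, so it is not a tree.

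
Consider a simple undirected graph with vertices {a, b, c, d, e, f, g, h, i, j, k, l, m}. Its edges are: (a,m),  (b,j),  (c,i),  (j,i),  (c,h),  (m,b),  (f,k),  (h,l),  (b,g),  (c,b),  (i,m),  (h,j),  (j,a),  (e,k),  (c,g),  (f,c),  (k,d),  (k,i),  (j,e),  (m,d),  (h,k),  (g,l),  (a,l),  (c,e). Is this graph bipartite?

No

c-g-b-c is an odd cycle (length 3), and a bipartite graph can contain only even cycles.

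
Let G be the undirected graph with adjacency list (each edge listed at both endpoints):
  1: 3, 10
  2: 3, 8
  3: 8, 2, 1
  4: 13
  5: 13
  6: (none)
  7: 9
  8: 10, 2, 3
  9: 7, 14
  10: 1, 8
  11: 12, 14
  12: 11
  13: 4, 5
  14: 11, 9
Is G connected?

No

Component: {6}
Component: {4, 5, 13}
Component: {1, 2, 3, 8, 10}
Component: {7, 9, 11, 12, 14}
There are 4 separate components, so the graph is not connected.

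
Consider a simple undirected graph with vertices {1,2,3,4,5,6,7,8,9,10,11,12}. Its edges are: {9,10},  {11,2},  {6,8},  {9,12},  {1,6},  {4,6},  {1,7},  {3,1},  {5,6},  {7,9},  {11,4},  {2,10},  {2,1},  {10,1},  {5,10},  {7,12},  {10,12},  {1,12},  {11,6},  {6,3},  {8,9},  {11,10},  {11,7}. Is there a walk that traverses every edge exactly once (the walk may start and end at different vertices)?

Degrees: 1:6, 2:3, 3:2, 4:2, 5:2, 6:6, 7:4, 8:2, 9:4, 10:6, 11:5, 12:4
Odd-degree vertices: 2, 11 (2 total).
With 2 odd-degree vertices and all edges in one connected piece, an Eulerian trail exists (from 2 to 11).

Yes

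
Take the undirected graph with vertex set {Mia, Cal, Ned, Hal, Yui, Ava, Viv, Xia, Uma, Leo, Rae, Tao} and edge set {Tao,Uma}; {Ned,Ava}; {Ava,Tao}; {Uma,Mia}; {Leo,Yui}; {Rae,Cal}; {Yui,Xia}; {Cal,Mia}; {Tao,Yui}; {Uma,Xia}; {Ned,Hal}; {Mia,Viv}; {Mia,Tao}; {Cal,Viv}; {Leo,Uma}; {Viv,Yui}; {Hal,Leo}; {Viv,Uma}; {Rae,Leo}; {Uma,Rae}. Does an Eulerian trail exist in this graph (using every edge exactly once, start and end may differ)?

Degrees: Mia:4, Cal:3, Ned:2, Hal:2, Yui:4, Ava:2, Viv:4, Xia:2, Uma:6, Leo:4, Rae:3, Tao:4
Odd-degree vertices: Cal, Rae (2 total).
The non-isolated vertices are connected and exactly 2 have odd degree, so an Eulerian trail exists (from Cal to Rae).

Yes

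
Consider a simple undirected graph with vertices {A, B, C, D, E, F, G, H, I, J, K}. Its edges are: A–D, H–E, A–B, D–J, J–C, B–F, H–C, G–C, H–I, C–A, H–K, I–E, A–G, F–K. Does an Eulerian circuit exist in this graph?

Yes

Degrees: A:4, B:2, C:4, D:2, E:2, F:2, G:2, H:4, I:2, J:2, K:2
All degrees are even and the non-isolated vertices are connected — an Eulerian circuit exists.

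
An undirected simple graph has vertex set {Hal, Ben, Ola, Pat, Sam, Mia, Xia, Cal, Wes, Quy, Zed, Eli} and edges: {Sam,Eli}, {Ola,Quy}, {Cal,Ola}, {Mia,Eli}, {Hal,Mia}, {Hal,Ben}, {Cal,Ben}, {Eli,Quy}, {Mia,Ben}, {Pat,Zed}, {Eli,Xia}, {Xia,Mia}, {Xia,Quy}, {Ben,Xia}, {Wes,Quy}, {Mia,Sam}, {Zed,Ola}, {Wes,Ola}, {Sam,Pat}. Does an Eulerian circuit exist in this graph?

No

Degrees: Hal:2, Ben:4, Ola:4, Pat:2, Sam:3, Mia:5, Xia:4, Cal:2, Wes:2, Quy:4, Zed:2, Eli:4
Vertices with odd degree: Sam, Mia. An Eulerian circuit requires all degrees even.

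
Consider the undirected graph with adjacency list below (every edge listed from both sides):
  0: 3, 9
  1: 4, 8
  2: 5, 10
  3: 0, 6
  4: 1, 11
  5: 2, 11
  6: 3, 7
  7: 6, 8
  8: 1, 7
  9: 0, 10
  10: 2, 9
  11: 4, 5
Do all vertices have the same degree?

Yes

Degrees: 0:2, 1:2, 2:2, 3:2, 4:2, 5:2, 6:2, 7:2, 8:2, 9:2, 10:2, 11:2
All degrees equal 2; the graph is regular.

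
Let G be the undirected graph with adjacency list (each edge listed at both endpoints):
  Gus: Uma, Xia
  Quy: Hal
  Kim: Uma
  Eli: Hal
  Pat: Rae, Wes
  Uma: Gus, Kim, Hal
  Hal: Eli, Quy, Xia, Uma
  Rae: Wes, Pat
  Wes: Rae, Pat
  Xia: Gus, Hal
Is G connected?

Component: {Pat, Rae, Wes}
Component: {Gus, Quy, Kim, Eli, Uma, Hal, Xia}
There are 2 separate components, so the graph is not connected.

No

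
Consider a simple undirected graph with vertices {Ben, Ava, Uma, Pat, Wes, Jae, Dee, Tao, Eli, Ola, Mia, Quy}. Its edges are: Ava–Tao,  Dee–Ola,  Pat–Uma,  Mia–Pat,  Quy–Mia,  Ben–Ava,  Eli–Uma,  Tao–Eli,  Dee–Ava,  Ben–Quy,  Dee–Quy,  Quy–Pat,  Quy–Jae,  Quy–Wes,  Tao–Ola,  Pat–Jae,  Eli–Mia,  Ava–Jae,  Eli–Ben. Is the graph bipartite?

No

The cycle Mia-Pat-Quy-Mia has length 3, which is odd, so the graph is not bipartite.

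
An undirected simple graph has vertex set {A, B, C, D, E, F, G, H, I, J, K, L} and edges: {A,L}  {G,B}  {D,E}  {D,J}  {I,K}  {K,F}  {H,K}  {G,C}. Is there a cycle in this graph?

No

The graph has 12 vertices, 8 edges, and 4 connected components.
Since 8 = 12 - 4, the graph is a forest and contains no cycle.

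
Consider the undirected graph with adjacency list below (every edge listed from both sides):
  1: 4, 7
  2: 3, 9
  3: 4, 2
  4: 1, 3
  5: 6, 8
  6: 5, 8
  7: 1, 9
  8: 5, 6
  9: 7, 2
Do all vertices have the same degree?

Degrees: 1:2, 2:2, 3:2, 4:2, 5:2, 6:2, 7:2, 8:2, 9:2
Every vertex has degree 2, so the graph is 2-regular.

Yes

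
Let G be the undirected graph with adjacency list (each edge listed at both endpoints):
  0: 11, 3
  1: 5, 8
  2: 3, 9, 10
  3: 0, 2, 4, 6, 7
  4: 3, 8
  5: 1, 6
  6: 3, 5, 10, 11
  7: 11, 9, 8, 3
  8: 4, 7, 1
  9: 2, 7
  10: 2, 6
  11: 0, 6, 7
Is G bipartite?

Partition the vertices as {3, 5, 8, 9, 10, 11} vs {0, 1, 2, 4, 6, 7}. Each listed edge has one endpoint in each part, so the graph is bipartite.

Yes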